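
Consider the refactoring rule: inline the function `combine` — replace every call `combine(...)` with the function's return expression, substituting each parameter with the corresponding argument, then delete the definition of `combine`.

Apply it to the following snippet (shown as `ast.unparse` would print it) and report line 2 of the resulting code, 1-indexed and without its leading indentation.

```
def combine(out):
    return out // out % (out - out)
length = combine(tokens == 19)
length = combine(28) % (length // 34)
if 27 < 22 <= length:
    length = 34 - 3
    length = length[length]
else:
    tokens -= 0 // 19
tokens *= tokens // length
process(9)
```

length = 28 // 28 % (28 - 28) % (length // 34)

Transformed code:
length = (tokens == 19) // (tokens == 19) % ((tokens == 19) - (tokens == 19))
length = 28 // 28 % (28 - 28) % (length // 34)
if 27 < 22 <= length:
    length = 34 - 3
    length = length[length]
else:
    tokens -= 0 // 19
tokens *= tokens // length
process(9)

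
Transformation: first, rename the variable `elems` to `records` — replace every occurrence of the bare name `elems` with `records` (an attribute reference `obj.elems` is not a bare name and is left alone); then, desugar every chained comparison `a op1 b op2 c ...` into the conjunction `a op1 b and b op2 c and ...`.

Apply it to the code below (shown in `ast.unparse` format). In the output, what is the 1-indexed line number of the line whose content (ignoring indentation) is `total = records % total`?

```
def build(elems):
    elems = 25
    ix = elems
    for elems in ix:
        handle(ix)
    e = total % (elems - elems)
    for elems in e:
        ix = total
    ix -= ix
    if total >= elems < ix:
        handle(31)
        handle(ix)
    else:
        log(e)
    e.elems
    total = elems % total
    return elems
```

16

Transformed code:
def build(records):
    records = 25
    ix = records
    for records in ix:
        handle(ix)
    e = total % (records - records)
    for records in e:
        ix = total
    ix -= ix
    if total >= records and records < ix:
        handle(31)
        handle(ix)
    else:
        log(e)
    e.elems
    total = records % total
    return records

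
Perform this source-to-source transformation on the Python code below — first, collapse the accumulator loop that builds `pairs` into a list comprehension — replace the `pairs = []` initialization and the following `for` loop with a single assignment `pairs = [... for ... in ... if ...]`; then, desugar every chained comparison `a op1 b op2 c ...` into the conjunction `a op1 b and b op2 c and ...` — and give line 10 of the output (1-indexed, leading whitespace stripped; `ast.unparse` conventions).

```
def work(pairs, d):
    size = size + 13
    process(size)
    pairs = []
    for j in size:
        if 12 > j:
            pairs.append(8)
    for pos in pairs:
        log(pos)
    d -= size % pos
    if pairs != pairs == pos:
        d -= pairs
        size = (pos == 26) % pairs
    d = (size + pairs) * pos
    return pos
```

Transformed code:
def work(pairs, d):
    size = size + 13
    process(size)
    pairs = [8 for j in size if 12 > j]
    for pos in pairs:
        log(pos)
    d -= size % pos
    if pairs != pairs and pairs == pos:
        d -= pairs
        size = (pos == 26) % pairs
    d = (size + pairs) * pos
    return pos

size = (pos == 26) % pairs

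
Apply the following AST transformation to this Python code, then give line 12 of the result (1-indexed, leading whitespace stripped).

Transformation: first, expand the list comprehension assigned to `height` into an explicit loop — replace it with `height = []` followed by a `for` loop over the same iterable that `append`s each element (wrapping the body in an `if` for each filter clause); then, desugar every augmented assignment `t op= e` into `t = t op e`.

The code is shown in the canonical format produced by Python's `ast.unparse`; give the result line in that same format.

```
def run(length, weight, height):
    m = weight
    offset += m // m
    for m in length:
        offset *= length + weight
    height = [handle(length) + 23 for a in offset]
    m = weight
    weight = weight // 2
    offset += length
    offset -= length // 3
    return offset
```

Transformed code:
def run(length, weight, height):
    m = weight
    offset = offset + m // m
    for m in length:
        offset = offset * (length + weight)
    height = []
    for a in offset:
        height.append(handle(length) + 23)
    m = weight
    weight = weight // 2
    offset = offset + length
    offset = offset - length // 3
    return offset

offset = offset - length // 3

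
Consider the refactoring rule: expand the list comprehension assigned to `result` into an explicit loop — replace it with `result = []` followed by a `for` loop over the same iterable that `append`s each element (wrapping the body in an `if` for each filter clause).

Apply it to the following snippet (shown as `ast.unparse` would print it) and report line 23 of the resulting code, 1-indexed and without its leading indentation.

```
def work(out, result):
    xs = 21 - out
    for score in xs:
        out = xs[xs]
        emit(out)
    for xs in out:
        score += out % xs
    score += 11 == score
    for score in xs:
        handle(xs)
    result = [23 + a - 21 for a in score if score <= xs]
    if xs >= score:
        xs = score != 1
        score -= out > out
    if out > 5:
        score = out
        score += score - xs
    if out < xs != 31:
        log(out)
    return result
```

return result

Transformed code:
def work(out, result):
    xs = 21 - out
    for score in xs:
        out = xs[xs]
        emit(out)
    for xs in out:
        score += out % xs
    score += 11 == score
    for score in xs:
        handle(xs)
    result = []
    for a in score:
        if score <= xs:
            result.append(23 + a - 21)
    if xs >= score:
        xs = score != 1
        score -= out > out
    if out > 5:
        score = out
        score += score - xs
    if out < xs != 31:
        log(out)
    return result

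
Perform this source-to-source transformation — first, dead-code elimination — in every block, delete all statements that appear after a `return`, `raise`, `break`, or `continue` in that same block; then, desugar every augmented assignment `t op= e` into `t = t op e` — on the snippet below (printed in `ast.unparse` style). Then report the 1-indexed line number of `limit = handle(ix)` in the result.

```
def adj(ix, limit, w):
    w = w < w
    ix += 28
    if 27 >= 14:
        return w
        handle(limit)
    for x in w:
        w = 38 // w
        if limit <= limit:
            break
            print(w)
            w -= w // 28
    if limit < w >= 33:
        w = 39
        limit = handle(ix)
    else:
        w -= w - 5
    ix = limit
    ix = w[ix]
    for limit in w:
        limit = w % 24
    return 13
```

12

Transformed code:
def adj(ix, limit, w):
    w = w < w
    ix = ix + 28
    if 27 >= 14:
        return w
    for x in w:
        w = 38 // w
        if limit <= limit:
            break
    if limit < w >= 33:
        w = 39
        limit = handle(ix)
    else:
        w = w - (w - 5)
    ix = limit
    ix = w[ix]
    for limit in w:
        limit = w % 24
    return 13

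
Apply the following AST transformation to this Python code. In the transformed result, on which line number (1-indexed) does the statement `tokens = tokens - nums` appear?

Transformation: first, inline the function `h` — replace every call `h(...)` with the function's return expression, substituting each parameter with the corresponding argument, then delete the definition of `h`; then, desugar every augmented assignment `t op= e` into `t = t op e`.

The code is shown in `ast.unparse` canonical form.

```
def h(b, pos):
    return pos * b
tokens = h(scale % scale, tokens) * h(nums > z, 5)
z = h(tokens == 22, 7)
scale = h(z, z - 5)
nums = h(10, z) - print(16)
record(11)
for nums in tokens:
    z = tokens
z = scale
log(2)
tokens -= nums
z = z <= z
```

10

Transformed code:
tokens = tokens * (scale % scale) * (5 * (nums > z))
z = 7 * (tokens == 22)
scale = (z - 5) * z
nums = z * 10 - print(16)
record(11)
for nums in tokens:
    z = tokens
z = scale
log(2)
tokens = tokens - nums
z = z <= z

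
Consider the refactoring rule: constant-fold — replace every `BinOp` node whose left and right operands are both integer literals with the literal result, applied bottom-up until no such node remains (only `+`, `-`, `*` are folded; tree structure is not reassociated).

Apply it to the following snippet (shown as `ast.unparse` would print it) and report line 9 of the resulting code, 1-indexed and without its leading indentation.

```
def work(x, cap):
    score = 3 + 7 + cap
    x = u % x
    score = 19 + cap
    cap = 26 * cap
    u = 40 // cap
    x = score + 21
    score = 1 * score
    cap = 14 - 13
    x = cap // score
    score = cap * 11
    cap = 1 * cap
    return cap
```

cap = 1

Transformed code:
def work(x, cap):
    score = 10 + cap
    x = u % x
    score = 19 + cap
    cap = 26 * cap
    u = 40 // cap
    x = score + 21
    score = 1 * score
    cap = 1
    x = cap // score
    score = cap * 11
    cap = 1 * cap
    return cap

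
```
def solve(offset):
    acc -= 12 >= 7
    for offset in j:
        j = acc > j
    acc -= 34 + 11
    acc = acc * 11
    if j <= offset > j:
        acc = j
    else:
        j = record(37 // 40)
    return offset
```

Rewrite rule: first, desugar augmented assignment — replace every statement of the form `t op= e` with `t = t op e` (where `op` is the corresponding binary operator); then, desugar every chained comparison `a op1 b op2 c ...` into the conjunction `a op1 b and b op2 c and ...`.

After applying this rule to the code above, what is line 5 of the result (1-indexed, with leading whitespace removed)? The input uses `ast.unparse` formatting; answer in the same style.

acc = acc - (34 + 11)

Transformed code:
def solve(offset):
    acc = acc - (12 >= 7)
    for offset in j:
        j = acc > j
    acc = acc - (34 + 11)
    acc = acc * 11
    if j <= offset and offset > j:
        acc = j
    else:
        j = record(37 // 40)
    return offset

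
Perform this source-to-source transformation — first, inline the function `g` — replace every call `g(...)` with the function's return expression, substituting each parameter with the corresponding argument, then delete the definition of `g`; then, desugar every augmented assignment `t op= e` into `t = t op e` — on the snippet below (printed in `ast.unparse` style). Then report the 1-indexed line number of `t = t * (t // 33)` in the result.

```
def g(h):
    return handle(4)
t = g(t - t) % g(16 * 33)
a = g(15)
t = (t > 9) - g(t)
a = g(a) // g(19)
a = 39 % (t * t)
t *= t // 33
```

Transformed code:
t = handle(4) % handle(4)
a = handle(4)
t = (t > 9) - handle(4)
a = handle(4) // handle(4)
a = 39 % (t * t)
t = t * (t // 33)

6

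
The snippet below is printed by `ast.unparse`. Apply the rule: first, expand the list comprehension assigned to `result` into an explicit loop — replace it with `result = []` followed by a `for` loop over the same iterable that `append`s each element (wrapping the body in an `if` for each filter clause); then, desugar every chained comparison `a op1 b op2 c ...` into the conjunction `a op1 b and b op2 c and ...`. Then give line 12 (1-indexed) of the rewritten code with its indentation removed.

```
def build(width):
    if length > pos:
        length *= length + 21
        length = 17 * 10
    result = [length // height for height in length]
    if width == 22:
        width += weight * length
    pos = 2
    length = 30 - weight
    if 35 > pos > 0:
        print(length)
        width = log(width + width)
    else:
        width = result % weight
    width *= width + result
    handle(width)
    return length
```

if 35 > pos and pos > 0:

Transformed code:
def build(width):
    if length > pos:
        length *= length + 21
        length = 17 * 10
    result = []
    for height in length:
        result.append(length // height)
    if width == 22:
        width += weight * length
    pos = 2
    length = 30 - weight
    if 35 > pos and pos > 0:
        print(length)
        width = log(width + width)
    else:
        width = result % weight
    width *= width + result
    handle(width)
    return length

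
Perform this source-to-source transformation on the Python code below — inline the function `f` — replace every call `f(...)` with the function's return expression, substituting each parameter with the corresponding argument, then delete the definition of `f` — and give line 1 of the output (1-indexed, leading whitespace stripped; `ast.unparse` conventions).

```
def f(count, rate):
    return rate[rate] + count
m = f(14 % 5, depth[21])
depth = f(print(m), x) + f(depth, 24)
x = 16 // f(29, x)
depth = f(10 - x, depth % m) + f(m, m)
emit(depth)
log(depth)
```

m = depth[21][depth[21]] + 14 % 5

Transformed code:
m = depth[21][depth[21]] + 14 % 5
depth = x[x] + print(m) + (24[24] + depth)
x = 16 // (x[x] + 29)
depth = (depth % m)[depth % m] + (10 - x) + (m[m] + m)
emit(depth)
log(depth)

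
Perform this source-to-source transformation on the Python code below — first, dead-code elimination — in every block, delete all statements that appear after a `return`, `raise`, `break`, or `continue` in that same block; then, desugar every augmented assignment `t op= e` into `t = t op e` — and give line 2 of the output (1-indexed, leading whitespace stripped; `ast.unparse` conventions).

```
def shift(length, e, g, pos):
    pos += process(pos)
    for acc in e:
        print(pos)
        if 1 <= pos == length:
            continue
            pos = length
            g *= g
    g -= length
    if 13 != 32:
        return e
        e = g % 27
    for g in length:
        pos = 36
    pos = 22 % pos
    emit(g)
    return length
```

Transformed code:
def shift(length, e, g, pos):
    pos = pos + process(pos)
    for acc in e:
        print(pos)
        if 1 <= pos == length:
            continue
    g = g - length
    if 13 != 32:
        return e
    for g in length:
        pos = 36
    pos = 22 % pos
    emit(g)
    return length

pos = pos + process(pos)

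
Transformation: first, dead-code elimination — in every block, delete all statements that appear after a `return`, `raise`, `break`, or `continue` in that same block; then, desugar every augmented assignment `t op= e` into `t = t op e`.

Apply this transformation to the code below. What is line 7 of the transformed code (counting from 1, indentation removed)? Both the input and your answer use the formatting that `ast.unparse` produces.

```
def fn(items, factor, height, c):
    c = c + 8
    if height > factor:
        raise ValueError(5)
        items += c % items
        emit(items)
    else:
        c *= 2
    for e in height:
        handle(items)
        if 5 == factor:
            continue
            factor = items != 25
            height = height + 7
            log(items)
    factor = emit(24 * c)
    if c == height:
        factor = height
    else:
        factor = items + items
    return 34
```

Transformed code:
def fn(items, factor, height, c):
    c = c + 8
    if height > factor:
        raise ValueError(5)
    else:
        c = c * 2
    for e in height:
        handle(items)
        if 5 == factor:
            continue
    factor = emit(24 * c)
    if c == height:
        factor = height
    else:
        factor = items + items
    return 34

for e in height:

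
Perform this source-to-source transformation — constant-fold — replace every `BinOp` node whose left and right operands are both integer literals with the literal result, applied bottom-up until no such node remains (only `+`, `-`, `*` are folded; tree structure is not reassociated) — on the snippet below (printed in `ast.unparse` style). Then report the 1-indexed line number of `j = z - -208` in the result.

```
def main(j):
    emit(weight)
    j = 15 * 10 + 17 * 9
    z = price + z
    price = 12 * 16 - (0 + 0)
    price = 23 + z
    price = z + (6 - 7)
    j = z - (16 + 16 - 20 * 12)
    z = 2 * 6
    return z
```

8

Transformed code:
def main(j):
    emit(weight)
    j = 303
    z = price + z
    price = 192
    price = 23 + z
    price = z + -1
    j = z - -208
    z = 12
    return z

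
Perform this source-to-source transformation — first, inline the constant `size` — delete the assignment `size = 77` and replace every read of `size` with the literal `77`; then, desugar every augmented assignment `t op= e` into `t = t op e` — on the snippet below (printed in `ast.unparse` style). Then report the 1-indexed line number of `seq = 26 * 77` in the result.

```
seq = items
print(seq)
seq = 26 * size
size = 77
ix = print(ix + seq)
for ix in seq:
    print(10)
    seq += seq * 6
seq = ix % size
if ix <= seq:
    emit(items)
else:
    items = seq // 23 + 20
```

3

Transformed code:
seq = items
print(seq)
seq = 26 * 77
ix = print(ix + seq)
for ix in seq:
    print(10)
    seq = seq + seq * 6
seq = ix % 77
if ix <= seq:
    emit(items)
else:
    items = seq // 23 + 20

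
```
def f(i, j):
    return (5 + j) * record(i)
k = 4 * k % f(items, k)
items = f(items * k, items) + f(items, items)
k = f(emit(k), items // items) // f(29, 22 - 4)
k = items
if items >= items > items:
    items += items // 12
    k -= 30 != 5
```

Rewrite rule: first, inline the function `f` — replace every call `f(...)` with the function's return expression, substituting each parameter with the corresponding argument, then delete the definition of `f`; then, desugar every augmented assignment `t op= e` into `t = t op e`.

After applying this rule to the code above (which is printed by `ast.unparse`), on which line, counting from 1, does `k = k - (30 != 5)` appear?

7

Transformed code:
k = 4 * k % ((5 + k) * record(items))
items = (5 + items) * record(items * k) + (5 + items) * record(items)
k = (5 + items // items) * record(emit(k)) // ((5 + (22 - 4)) * record(29))
k = items
if items >= items > items:
    items = items + items // 12
    k = k - (30 != 5)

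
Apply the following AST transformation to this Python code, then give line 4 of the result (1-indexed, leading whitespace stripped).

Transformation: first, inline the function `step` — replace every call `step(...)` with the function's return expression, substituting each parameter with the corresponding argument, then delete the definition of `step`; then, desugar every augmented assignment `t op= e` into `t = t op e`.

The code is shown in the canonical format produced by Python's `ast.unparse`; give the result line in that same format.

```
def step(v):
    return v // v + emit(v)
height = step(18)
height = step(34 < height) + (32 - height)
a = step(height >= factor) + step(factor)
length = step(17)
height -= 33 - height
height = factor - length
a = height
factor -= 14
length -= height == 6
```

length = 17 // 17 + emit(17)

Transformed code:
height = 18 // 18 + emit(18)
height = (34 < height) // (34 < height) + emit(34 < height) + (32 - height)
a = (height >= factor) // (height >= factor) + emit(height >= factor) + (factor // factor + emit(factor))
length = 17 // 17 + emit(17)
height = height - (33 - height)
height = factor - length
a = height
factor = factor - 14
length = length - (height == 6)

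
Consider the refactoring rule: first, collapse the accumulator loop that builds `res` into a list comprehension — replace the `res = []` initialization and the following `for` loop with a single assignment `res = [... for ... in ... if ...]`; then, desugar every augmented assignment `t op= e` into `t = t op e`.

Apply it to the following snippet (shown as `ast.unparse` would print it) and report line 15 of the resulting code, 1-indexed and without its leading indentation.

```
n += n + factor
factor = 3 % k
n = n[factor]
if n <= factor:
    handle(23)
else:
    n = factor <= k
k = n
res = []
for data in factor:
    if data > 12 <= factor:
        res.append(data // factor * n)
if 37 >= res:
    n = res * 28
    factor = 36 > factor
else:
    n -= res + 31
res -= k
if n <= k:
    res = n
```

res = res - k

Transformed code:
n = n + (n + factor)
factor = 3 % k
n = n[factor]
if n <= factor:
    handle(23)
else:
    n = factor <= k
k = n
res = [data // factor * n for data in factor if data > 12 <= factor]
if 37 >= res:
    n = res * 28
    factor = 36 > factor
else:
    n = n - (res + 31)
res = res - k
if n <= k:
    res = n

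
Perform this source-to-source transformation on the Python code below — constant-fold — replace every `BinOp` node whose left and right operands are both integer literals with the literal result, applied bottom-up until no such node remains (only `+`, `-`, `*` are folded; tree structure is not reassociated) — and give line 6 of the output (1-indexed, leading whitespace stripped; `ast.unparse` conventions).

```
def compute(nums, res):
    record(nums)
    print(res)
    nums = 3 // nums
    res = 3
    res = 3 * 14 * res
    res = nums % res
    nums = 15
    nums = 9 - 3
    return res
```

res = 42 * res

Transformed code:
def compute(nums, res):
    record(nums)
    print(res)
    nums = 3 // nums
    res = 3
    res = 42 * res
    res = nums % res
    nums = 15
    nums = 6
    return res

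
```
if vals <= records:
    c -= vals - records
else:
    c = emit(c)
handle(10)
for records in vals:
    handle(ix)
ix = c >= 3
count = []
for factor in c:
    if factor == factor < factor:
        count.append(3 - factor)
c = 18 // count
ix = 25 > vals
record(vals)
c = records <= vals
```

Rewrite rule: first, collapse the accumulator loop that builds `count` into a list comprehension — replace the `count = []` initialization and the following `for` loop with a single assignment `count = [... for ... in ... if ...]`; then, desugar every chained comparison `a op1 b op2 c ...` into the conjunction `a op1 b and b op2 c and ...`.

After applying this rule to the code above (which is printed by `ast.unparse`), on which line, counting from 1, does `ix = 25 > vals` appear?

Transformed code:
if vals <= records:
    c -= vals - records
else:
    c = emit(c)
handle(10)
for records in vals:
    handle(ix)
ix = c >= 3
count = [3 - factor for factor in c if factor == factor and factor < factor]
c = 18 // count
ix = 25 > vals
record(vals)
c = records <= vals

11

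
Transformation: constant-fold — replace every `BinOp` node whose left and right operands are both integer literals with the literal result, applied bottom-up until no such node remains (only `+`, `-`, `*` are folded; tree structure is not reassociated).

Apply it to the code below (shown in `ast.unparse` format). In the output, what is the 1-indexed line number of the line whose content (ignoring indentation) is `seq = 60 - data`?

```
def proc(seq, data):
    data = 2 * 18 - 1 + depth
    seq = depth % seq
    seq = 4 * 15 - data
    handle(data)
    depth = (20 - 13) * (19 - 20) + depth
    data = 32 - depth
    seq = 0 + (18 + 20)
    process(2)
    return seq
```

4

Transformed code:
def proc(seq, data):
    data = 35 + depth
    seq = depth % seq
    seq = 60 - data
    handle(data)
    depth = -7 + depth
    data = 32 - depth
    seq = 38
    process(2)
    return seq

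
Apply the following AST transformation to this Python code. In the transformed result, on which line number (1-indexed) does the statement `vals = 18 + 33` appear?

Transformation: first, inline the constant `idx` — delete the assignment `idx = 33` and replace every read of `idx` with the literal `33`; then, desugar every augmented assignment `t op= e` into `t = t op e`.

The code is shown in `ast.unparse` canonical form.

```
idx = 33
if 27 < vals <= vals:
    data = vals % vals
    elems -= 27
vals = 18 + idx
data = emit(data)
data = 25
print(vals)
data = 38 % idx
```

Transformed code:
if 27 < vals <= vals:
    data = vals % vals
    elems = elems - 27
vals = 18 + 33
data = emit(data)
data = 25
print(vals)
data = 38 % 33

4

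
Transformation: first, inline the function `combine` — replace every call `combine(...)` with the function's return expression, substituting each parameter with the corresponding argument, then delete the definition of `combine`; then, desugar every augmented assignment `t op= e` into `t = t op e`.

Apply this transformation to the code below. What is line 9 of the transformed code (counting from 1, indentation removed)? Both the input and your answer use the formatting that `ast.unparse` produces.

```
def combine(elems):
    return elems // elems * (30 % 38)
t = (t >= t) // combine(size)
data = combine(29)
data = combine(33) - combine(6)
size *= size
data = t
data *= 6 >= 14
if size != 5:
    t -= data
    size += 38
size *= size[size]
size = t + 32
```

size = size + 38

Transformed code:
t = (t >= t) // (size // size * (30 % 38))
data = 29 // 29 * (30 % 38)
data = 33 // 33 * (30 % 38) - 6 // 6 * (30 % 38)
size = size * size
data = t
data = data * (6 >= 14)
if size != 5:
    t = t - data
    size = size + 38
size = size * size[size]
size = t + 32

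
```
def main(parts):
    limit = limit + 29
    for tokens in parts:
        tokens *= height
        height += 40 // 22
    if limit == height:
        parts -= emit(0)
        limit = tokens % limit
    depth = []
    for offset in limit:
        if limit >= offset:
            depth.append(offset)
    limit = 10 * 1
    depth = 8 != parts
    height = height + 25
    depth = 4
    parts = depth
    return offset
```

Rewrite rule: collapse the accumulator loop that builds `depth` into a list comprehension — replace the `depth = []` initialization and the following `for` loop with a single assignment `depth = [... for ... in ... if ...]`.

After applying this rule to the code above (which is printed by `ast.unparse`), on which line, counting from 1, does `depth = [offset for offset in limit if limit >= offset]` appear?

Transformed code:
def main(parts):
    limit = limit + 29
    for tokens in parts:
        tokens *= height
        height += 40 // 22
    if limit == height:
        parts -= emit(0)
        limit = tokens % limit
    depth = [offset for offset in limit if limit >= offset]
    limit = 10 * 1
    depth = 8 != parts
    height = height + 25
    depth = 4
    parts = depth
    return offset

9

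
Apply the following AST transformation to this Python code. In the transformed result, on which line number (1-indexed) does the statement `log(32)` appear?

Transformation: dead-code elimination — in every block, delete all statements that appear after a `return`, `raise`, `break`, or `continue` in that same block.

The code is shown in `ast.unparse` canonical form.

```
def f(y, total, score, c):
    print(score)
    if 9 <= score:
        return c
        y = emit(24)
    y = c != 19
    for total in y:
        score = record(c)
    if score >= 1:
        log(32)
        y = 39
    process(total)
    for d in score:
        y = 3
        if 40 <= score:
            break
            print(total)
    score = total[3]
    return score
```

9

Transformed code:
def f(y, total, score, c):
    print(score)
    if 9 <= score:
        return c
    y = c != 19
    for total in y:
        score = record(c)
    if score >= 1:
        log(32)
        y = 39
    process(total)
    for d in score:
        y = 3
        if 40 <= score:
            break
    score = total[3]
    return score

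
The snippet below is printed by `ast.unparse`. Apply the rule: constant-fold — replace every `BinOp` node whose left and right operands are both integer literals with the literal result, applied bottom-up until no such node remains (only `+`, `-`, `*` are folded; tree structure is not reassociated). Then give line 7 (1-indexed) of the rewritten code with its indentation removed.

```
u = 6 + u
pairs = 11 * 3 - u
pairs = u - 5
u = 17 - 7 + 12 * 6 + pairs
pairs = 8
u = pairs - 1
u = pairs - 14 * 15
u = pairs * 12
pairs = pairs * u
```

Transformed code:
u = 6 + u
pairs = 33 - u
pairs = u - 5
u = 82 + pairs
pairs = 8
u = pairs - 1
u = pairs - 210
u = pairs * 12
pairs = pairs * u

u = pairs - 210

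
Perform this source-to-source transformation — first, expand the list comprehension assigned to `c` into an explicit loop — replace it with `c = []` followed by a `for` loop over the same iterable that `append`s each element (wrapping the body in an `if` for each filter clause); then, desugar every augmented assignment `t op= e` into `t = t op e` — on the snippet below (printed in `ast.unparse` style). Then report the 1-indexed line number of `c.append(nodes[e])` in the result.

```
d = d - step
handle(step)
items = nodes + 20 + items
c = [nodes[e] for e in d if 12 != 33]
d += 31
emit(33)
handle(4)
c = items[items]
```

Transformed code:
d = d - step
handle(step)
items = nodes + 20 + items
c = []
for e in d:
    if 12 != 33:
        c.append(nodes[e])
d = d + 31
emit(33)
handle(4)
c = items[items]

7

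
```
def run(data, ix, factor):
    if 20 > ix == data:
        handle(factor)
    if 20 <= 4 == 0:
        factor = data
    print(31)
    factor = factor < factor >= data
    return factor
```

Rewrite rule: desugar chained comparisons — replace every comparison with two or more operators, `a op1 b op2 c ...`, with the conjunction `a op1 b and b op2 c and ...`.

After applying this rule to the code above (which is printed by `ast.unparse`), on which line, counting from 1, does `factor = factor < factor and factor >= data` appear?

Transformed code:
def run(data, ix, factor):
    if 20 > ix and ix == data:
        handle(factor)
    if 20 <= 4 and 4 == 0:
        factor = data
    print(31)
    factor = factor < factor and factor >= data
    return factor

7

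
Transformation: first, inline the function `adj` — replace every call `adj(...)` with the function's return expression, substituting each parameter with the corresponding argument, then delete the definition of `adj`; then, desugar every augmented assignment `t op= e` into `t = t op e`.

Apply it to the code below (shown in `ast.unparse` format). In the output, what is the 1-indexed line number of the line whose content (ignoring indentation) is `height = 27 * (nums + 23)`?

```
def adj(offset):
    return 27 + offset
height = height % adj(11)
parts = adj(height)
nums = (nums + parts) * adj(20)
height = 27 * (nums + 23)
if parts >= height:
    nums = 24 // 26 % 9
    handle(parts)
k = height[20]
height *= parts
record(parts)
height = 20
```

Transformed code:
height = height % (27 + 11)
parts = 27 + height
nums = (nums + parts) * (27 + 20)
height = 27 * (nums + 23)
if parts >= height:
    nums = 24 // 26 % 9
    handle(parts)
k = height[20]
height = height * parts
record(parts)
height = 20

4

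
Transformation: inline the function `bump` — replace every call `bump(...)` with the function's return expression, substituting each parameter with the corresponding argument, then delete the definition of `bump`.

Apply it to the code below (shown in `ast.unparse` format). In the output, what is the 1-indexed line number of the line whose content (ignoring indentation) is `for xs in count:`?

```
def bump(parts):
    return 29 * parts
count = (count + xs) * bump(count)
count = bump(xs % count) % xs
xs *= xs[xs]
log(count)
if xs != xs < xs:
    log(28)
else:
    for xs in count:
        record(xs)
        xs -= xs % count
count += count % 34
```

8

Transformed code:
count = (count + xs) * (29 * count)
count = 29 * (xs % count) % xs
xs *= xs[xs]
log(count)
if xs != xs < xs:
    log(28)
else:
    for xs in count:
        record(xs)
        xs -= xs % count
count += count % 34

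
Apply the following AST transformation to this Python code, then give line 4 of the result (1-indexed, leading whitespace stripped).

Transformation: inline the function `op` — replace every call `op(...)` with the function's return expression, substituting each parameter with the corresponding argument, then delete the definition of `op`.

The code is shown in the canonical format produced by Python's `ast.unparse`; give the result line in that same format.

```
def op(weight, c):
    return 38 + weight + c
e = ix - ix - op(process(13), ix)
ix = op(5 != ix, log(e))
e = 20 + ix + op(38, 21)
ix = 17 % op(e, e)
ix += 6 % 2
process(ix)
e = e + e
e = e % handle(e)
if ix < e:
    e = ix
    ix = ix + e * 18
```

Transformed code:
e = ix - ix - (38 + process(13) + ix)
ix = 38 + (5 != ix) + log(e)
e = 20 + ix + (38 + 38 + 21)
ix = 17 % (38 + e + e)
ix += 6 % 2
process(ix)
e = e + e
e = e % handle(e)
if ix < e:
    e = ix
    ix = ix + e * 18

ix = 17 % (38 + e + e)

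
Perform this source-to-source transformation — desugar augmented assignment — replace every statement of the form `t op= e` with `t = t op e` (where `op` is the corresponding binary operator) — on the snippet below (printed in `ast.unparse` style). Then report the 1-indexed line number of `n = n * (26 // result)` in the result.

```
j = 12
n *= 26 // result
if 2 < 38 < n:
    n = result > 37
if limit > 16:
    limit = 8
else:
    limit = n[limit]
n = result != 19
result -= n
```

2

Transformed code:
j = 12
n = n * (26 // result)
if 2 < 38 < n:
    n = result > 37
if limit > 16:
    limit = 8
else:
    limit = n[limit]
n = result != 19
result = result - n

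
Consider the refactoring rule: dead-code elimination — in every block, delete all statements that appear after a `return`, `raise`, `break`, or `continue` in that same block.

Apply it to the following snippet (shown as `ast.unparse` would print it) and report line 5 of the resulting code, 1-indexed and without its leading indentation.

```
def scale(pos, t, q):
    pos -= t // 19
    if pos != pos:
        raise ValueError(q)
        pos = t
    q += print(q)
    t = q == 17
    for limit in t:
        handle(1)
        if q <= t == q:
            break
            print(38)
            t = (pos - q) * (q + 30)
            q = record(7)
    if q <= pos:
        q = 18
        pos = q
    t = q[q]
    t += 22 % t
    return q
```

q += print(q)

Transformed code:
def scale(pos, t, q):
    pos -= t // 19
    if pos != pos:
        raise ValueError(q)
    q += print(q)
    t = q == 17
    for limit in t:
        handle(1)
        if q <= t == q:
            break
    if q <= pos:
        q = 18
        pos = q
    t = q[q]
    t += 22 % t
    return q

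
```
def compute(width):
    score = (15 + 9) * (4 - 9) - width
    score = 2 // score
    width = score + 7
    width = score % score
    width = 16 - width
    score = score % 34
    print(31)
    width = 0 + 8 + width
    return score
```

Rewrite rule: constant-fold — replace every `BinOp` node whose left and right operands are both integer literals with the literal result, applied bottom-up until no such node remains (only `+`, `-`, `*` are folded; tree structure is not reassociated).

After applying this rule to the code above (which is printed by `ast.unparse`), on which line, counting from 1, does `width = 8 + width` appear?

9

Transformed code:
def compute(width):
    score = -120 - width
    score = 2 // score
    width = score + 7
    width = score % score
    width = 16 - width
    score = score % 34
    print(31)
    width = 8 + width
    return score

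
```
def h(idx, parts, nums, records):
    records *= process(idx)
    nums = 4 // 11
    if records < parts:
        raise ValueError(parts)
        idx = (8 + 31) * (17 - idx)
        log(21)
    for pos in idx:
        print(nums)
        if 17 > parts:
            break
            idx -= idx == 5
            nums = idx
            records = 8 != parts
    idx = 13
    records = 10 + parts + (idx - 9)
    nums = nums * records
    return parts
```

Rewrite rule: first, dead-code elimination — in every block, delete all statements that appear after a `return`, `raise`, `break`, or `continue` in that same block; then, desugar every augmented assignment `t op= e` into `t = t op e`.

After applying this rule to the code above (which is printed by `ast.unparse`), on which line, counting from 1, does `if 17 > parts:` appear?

Transformed code:
def h(idx, parts, nums, records):
    records = records * process(idx)
    nums = 4 // 11
    if records < parts:
        raise ValueError(parts)
    for pos in idx:
        print(nums)
        if 17 > parts:
            break
    idx = 13
    records = 10 + parts + (idx - 9)
    nums = nums * records
    return parts

8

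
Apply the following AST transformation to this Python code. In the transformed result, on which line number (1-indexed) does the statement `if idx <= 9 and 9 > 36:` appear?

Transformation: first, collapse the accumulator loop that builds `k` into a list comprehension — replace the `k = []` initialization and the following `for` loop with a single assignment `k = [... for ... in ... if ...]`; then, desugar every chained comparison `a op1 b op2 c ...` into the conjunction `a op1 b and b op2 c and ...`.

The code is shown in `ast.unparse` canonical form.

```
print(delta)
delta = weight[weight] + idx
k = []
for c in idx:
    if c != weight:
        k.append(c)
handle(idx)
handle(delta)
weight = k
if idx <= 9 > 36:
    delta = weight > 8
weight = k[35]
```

Transformed code:
print(delta)
delta = weight[weight] + idx
k = [c for c in idx if c != weight]
handle(idx)
handle(delta)
weight = k
if idx <= 9 and 9 > 36:
    delta = weight > 8
weight = k[35]

7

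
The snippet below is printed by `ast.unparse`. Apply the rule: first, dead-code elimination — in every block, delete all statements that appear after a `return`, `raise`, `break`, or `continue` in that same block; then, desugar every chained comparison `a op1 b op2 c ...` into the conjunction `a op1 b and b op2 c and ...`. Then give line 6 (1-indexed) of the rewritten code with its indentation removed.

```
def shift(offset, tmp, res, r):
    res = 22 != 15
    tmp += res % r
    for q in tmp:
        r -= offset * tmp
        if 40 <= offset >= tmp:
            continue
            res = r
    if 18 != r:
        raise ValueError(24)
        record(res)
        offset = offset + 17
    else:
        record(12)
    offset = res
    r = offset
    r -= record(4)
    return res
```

Transformed code:
def shift(offset, tmp, res, r):
    res = 22 != 15
    tmp += res % r
    for q in tmp:
        r -= offset * tmp
        if 40 <= offset and offset >= tmp:
            continue
    if 18 != r:
        raise ValueError(24)
    else:
        record(12)
    offset = res
    r = offset
    r -= record(4)
    return res

if 40 <= offset and offset >= tmp:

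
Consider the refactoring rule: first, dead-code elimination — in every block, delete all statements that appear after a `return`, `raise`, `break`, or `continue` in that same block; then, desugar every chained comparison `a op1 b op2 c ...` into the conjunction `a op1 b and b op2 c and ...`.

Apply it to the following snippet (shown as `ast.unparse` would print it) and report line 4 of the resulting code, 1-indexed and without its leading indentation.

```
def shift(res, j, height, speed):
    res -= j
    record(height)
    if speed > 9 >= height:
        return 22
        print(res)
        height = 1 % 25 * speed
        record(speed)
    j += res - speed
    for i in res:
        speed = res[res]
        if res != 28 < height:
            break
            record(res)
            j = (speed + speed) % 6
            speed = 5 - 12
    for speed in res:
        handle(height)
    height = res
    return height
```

if speed > 9 and 9 >= height:

Transformed code:
def shift(res, j, height, speed):
    res -= j
    record(height)
    if speed > 9 and 9 >= height:
        return 22
    j += res - speed
    for i in res:
        speed = res[res]
        if res != 28 and 28 < height:
            break
    for speed in res:
        handle(height)
    height = res
    return height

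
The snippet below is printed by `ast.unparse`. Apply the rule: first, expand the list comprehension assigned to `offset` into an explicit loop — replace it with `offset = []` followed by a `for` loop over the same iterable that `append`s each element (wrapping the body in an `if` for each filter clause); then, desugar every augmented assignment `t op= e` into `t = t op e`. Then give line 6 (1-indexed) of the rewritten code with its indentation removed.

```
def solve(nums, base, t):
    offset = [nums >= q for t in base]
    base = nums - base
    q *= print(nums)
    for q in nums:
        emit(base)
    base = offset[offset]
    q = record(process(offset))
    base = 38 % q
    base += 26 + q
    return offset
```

Transformed code:
def solve(nums, base, t):
    offset = []
    for t in base:
        offset.append(nums >= q)
    base = nums - base
    q = q * print(nums)
    for q in nums:
        emit(base)
    base = offset[offset]
    q = record(process(offset))
    base = 38 % q
    base = base + (26 + q)
    return offset

q = q * print(nums)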